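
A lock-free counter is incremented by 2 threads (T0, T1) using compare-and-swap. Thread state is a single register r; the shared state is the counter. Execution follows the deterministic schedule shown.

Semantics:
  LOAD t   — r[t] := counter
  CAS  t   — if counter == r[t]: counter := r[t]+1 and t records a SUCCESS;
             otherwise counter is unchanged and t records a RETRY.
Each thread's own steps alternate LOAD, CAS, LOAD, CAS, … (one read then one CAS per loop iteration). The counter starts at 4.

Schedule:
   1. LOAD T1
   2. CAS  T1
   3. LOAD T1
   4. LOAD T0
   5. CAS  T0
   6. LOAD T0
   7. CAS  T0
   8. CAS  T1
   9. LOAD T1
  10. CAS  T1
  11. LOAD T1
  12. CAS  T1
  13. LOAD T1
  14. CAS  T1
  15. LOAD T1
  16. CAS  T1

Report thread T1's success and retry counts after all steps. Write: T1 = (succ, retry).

   1) LOAD T1:  M=4  r_T1=4
   2) CAS  T1:  M=5  r_T1=4 ✓
   3) LOAD T1:  M=5  r_T1=5
   4) LOAD T0:  M=5  r_T0=5
   5) CAS  T0:  M=6  r_T0=5 ✓
   6) LOAD T0:  M=6  r_T0=6
   7) CAS  T0:  M=7  r_T0=6 ✓
   8) CAS  T1:  M=7  r_T1=5 ✗
   9) LOAD T1:  M=7  r_T1=7
  10) CAS  T1:  M=8  r_T1=7 ✓
  11) LOAD T1:  M=8  r_T1=8
  12) CAS  T1:  M=9  r_T1=8 ✓
  13) LOAD T1:  M=9  r_T1=9
  14) CAS  T1:  M=10  r_T1=9 ✓
  15) LOAD T1:  M=10  r_T1=10
  16) CAS  T1:  M=11  r_T1=10 ✓

T1 = (5, 1)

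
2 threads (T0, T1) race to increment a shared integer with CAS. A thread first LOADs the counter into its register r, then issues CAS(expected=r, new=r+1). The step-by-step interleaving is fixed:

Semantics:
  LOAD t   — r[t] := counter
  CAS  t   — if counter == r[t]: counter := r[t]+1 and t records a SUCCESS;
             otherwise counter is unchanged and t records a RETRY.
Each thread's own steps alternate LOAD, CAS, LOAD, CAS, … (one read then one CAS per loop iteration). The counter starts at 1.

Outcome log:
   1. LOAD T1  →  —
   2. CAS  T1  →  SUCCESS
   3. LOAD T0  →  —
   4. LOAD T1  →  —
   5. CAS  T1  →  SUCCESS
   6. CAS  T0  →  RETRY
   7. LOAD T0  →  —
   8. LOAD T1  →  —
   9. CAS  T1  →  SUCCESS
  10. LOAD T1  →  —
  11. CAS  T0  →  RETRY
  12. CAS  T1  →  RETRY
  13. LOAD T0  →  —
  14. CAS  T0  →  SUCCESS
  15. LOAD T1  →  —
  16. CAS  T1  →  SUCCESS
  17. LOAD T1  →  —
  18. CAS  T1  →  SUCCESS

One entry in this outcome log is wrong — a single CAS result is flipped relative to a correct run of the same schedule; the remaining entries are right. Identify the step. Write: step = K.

step = 12

Reference trace:
T1 LOAD — after: cnt=1, r=1 — load
T1 CAS — after: cnt=2, r=1 — ok
T0 LOAD — after: cnt=2, r=2 — load
T1 LOAD — after: cnt=2, r=2 — load
T1 CAS — after: cnt=3, r=2 — ok
T0 CAS — after: cnt=3, r=2 — retry
T0 LOAD — after: cnt=3, r=3 — load
T1 LOAD — after: cnt=3, r=3 — load
T1 CAS — after: cnt=4, r=3 — ok
T1 LOAD — after: cnt=4, r=4 — load
T0 CAS — after: cnt=4, r=3 — retry
T1 CAS — after: cnt=5, r=4 — ok
T0 LOAD — after: cnt=5, r=5 — load
T0 CAS — after: cnt=6, r=5 — ok
T1 LOAD — after: cnt=6, r=6 — load
T1 CAS — after: cnt=7, r=6 — ok
T1 LOAD — after: cnt=7, r=7 — load
T1 CAS — after: cnt=8, r=7 — ok
Log disagrees first at step 12.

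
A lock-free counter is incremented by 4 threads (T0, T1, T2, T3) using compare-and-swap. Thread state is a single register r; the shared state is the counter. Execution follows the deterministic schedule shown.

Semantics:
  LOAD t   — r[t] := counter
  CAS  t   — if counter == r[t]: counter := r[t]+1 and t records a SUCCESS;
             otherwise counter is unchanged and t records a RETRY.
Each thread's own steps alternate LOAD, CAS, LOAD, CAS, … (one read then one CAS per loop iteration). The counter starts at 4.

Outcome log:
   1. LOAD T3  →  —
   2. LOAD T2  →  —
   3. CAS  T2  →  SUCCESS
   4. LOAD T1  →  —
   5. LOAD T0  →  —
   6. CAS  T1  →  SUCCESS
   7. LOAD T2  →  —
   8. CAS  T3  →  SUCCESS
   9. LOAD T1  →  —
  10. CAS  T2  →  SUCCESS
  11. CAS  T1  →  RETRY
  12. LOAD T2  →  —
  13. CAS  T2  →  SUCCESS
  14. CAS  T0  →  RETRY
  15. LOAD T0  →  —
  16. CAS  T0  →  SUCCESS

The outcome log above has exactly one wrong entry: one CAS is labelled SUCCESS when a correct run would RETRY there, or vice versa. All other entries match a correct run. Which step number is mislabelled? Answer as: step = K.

step = 8

Correct run:
#1 T3 reads 4
#2 T2 reads 4
#3 T2 CAS(4→5) writes; counter now 5
#4 T1 reads 5
#5 T0 reads 5
#6 T1 CAS(5→6) writes; counter now 6
#7 T2 reads 6
#8 T3 CAS(4→5) fails; counter now 6
#9 T1 reads 6
#10 T2 CAS(6→7) writes; counter now 7
#11 T1 CAS(6→7) fails; counter now 7
#12 T2 reads 7
#13 T2 CAS(7→8) writes; counter now 8
#14 T0 CAS(5→6) fails; counter now 8
#15 T0 reads 8
#16 T0 CAS(8→9) writes; counter now 9
Flip is step 8.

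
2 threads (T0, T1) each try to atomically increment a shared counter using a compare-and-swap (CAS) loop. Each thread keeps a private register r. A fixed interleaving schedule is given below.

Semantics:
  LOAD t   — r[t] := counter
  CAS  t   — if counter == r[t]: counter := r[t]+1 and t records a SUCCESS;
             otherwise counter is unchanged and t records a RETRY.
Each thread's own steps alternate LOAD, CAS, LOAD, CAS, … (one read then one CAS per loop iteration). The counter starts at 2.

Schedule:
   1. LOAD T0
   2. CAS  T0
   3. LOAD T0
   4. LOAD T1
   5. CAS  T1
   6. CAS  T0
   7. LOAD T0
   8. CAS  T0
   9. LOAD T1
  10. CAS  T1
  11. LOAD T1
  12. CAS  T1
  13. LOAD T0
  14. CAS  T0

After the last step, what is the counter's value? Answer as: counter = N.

   1) LOAD T0:  M=2  r_T0=2
   2) CAS  T0:  M=3  r_T0=2 ✓
   3) LOAD T0:  M=3  r_T0=3
   4) LOAD T1:  M=3  r_T1=3
   5) CAS  T1:  M=4  r_T1=3 ✓
   6) CAS  T0:  M=4  r_T0=3 ✗
   7) LOAD T0:  M=4  r_T0=4
   8) CAS  T0:  M=5  r_T0=4 ✓
   9) LOAD T1:  M=5  r_T1=5
  10) CAS  T1:  M=6  r_T1=5 ✓
  11) LOAD T1:  M=6  r_T1=6
  12) CAS  T1:  M=7  r_T1=6 ✓
  13) LOAD T0:  M=7  r_T0=7
  14) CAS  T0:  M=8  r_T0=7 ✓

counter = 8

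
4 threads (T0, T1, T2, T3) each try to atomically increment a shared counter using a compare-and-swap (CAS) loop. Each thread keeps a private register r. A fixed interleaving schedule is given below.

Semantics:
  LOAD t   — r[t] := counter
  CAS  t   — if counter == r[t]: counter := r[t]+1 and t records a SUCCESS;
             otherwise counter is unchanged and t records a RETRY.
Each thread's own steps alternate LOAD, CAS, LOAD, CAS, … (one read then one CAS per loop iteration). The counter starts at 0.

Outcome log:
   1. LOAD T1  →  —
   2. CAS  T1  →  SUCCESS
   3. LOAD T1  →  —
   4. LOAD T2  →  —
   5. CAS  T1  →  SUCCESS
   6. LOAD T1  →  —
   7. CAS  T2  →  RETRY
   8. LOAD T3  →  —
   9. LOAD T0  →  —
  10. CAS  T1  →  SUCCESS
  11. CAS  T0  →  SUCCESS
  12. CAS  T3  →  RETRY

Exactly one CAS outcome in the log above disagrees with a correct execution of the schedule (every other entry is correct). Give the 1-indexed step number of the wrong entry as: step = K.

step = 11

Reference trace:
#1 T1 reads 0
#2 T1 CAS(0→1) writes; counter now 1
#3 T1 reads 1
#4 T2 reads 1
#5 T1 CAS(1→2) writes; counter now 2
#6 T1 reads 2
#7 T2 CAS(1→2) fails; counter now 2
#8 T3 reads 2
#9 T0 reads 2
#10 T1 CAS(2→3) writes; counter now 3
#11 T0 CAS(2→3) fails; counter now 3
#12 T3 CAS(2→3) fails; counter now 3
Mismatch at 11.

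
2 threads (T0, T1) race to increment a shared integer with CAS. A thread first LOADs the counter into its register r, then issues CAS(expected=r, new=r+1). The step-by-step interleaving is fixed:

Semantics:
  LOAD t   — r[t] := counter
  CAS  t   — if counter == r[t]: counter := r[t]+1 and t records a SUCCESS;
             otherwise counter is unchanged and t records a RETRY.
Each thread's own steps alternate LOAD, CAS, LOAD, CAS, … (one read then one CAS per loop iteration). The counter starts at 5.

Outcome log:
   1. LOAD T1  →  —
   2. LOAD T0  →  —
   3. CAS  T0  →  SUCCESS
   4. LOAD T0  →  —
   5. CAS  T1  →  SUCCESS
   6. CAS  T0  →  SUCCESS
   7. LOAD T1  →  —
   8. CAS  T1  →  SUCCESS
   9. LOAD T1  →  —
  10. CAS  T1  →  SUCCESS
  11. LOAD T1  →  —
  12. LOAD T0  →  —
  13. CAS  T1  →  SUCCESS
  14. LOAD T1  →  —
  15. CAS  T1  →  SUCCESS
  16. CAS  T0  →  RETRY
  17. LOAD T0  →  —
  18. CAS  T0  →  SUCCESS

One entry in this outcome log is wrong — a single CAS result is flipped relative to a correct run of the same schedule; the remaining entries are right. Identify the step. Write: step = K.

step = 5

Reference trace:
[1] T1.load  rd  (counter 5, T1.r 5)
[2] T0.load  rd  (counter 5, T0.r 5)
[3] T0.cas  hit  (counter 6, T0.r 5)
[4] T0.load  rd  (counter 6, T0.r 6)
[5] T1.cas  miss  (counter 6, T1.r 5)
[6] T0.cas  hit  (counter 7, T0.r 6)
[7] T1.load  rd  (counter 7, T1.r 7)
[8] T1.cas  hit  (counter 8, T1.r 7)
[9] T1.load  rd  (counter 8, T1.r 8)
[10] T1.cas  hit  (counter 9, T1.r 8)
[11] T1.load  rd  (counter 9, T1.r 9)
[12] T0.load  rd  (counter 9, T0.r 9)
[13] T1.cas  hit  (counter 10, T1.r 9)
[14] T1.load  rd  (counter 10, T1.r 10)
[15] T1.cas  hit  (counter 11, T1.r 10)
[16] T0.cas  miss  (counter 11, T0.r 9)
[17] T0.load  rd  (counter 11, T0.r 11)
[18] T0.cas  hit  (counter 12, T0.r 11)
Log disagrees first at step 5.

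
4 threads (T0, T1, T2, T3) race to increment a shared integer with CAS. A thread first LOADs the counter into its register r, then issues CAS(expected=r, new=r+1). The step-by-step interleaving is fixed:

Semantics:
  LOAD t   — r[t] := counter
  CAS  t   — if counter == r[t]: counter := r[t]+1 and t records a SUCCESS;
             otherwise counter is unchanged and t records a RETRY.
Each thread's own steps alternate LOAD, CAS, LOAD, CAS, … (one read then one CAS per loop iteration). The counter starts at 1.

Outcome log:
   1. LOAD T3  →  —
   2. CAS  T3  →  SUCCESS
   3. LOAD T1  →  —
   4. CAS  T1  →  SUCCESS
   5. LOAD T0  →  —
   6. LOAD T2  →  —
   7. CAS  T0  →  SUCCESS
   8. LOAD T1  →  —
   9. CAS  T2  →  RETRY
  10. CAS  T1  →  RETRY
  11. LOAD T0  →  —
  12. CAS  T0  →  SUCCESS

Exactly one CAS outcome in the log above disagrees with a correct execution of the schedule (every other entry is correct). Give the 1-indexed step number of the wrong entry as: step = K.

Re-executing:
   1) LOAD T3:  M=1  r_T3=1
   2) CAS  T3:  M=2  r_T3=1 ✓
   3) LOAD T1:  M=2  r_T1=2
   4) CAS  T1:  M=3  r_T1=2 ✓
   5) LOAD T0:  M=3  r_T0=3
   6) LOAD T2:  M=3  r_T2=3
   7) CAS  T0:  M=4  r_T0=3 ✓
   8) LOAD T1:  M=4  r_T1=4
   9) CAS  T2:  M=4  r_T2=3 ✗
  10) CAS  T1:  M=5  r_T1=4 ✓
  11) LOAD T0:  M=5  r_T0=5
  12) CAS  T0:  M=6  r_T0=5 ✓
Flip is step 10.

step = 10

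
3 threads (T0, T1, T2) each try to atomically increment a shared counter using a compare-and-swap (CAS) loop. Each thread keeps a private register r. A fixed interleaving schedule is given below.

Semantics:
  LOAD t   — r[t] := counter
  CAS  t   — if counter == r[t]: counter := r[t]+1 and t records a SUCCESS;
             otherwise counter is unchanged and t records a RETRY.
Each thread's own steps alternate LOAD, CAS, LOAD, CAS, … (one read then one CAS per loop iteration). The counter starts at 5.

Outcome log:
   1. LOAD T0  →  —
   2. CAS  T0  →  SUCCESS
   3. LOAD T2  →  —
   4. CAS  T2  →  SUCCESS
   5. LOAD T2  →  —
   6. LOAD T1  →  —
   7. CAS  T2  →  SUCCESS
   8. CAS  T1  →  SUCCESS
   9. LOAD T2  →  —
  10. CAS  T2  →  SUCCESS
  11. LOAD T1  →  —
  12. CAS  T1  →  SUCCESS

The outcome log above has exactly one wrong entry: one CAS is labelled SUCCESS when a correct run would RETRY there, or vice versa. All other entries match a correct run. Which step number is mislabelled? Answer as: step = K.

Re-executing:
1. LOAD T0 → mem=5 r[T0]=5 [LOAD]
2. CAS T0 → mem=6 r[T0]=5 [OK]
3. LOAD T2 → mem=6 r[T2]=6 [LOAD]
4. CAS T2 → mem=7 r[T2]=6 [OK]
5. LOAD T2 → mem=7 r[T2]=7 [LOAD]
6. LOAD T1 → mem=7 r[T1]=7 [LOAD]
7. CAS T2 → mem=8 r[T2]=7 [OK]
8. CAS T1 → mem=8 r[T1]=7 [RETRY]
9. LOAD T2 → mem=8 r[T2]=8 [LOAD]
10. CAS T2 → mem=9 r[T2]=8 [OK]
11. LOAD T1 → mem=9 r[T1]=9 [LOAD]
12. CAS T1 → mem=10 r[T1]=9 [OK]
Mismatch at 8.

step = 8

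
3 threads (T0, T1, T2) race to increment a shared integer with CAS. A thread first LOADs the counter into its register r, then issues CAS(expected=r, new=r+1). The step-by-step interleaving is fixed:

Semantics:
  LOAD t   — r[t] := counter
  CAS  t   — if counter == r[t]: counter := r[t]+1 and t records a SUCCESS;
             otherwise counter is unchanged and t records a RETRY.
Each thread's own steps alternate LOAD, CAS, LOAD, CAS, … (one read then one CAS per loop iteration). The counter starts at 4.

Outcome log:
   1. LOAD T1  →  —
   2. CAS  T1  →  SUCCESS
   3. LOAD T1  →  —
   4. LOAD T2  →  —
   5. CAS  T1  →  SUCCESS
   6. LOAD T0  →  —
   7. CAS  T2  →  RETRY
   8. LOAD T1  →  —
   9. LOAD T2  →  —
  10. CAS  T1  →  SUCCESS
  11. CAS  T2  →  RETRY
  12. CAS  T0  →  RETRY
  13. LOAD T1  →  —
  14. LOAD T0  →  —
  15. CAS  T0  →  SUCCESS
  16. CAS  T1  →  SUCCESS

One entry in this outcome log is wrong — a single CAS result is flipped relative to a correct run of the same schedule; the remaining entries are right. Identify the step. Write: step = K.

Reference trace:
#1 T1 reads 4
#2 T1 CAS(4→5) writes; counter now 5
#3 T1 reads 5
#4 T2 reads 5
#5 T1 CAS(5→6) writes; counter now 6
#6 T0 reads 6
#7 T2 CAS(5→6) fails; counter now 6
#8 T1 reads 6
#9 T2 reads 6
#10 T1 CAS(6→7) writes; counter now 7
#11 T2 CAS(6→7) fails; counter now 7
#12 T0 CAS(6→7) fails; counter now 7
#13 T1 reads 7
#14 T0 reads 7
#15 T0 CAS(7→8) writes; counter now 8
#16 T1 CAS(7→8) fails; counter now 8
Log disagrees first at step 16.

step = 16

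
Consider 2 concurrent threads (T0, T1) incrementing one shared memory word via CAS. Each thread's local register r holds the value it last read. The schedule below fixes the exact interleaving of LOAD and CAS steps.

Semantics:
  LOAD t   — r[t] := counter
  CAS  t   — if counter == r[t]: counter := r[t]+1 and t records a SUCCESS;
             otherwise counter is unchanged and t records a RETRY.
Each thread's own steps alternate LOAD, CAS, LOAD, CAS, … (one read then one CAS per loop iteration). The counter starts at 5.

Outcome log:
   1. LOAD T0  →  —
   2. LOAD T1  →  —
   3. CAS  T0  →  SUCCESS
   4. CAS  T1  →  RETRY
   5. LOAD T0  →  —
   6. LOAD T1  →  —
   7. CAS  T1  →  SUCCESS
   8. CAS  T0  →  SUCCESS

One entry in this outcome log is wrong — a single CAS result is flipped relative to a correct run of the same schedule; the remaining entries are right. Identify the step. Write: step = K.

step = 8

Re-executing:
#1 T0 reads 5
#2 T1 reads 5
#3 T0 CAS(5→6) writes; counter now 6
#4 T1 CAS(5→6) fails; counter now 6
#5 T0 reads 6
#6 T1 reads 6
#7 T1 CAS(6→7) writes; counter now 7
#8 T0 CAS(6→7) fails; counter now 7
Flip is step 8.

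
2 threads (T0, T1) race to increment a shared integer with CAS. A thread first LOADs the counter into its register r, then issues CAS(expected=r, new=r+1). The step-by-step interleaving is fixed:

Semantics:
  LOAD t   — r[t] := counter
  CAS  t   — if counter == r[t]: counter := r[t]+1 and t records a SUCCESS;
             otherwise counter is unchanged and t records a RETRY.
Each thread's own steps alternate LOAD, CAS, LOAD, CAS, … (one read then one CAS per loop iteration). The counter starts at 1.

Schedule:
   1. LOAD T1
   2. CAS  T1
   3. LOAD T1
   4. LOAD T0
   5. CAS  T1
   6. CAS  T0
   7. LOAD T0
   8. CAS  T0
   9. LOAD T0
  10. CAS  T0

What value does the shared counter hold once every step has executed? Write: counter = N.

1. LOAD T1 → mem=1 r[T1]=1 [LOAD]
2. CAS T1 → mem=2 r[T1]=1 [OK]
3. LOAD T1 → mem=2 r[T1]=2 [LOAD]
4. LOAD T0 → mem=2 r[T0]=2 [LOAD]
5. CAS T1 → mem=3 r[T1]=2 [OK]
6. CAS T0 → mem=3 r[T0]=2 [RETRY]
7. LOAD T0 → mem=3 r[T0]=3 [LOAD]
8. CAS T0 → mem=4 r[T0]=3 [OK]
9. LOAD T0 → mem=4 r[T0]=4 [LOAD]
10. CAS T0 → mem=5 r[T0]=4 [OK]

counter = 5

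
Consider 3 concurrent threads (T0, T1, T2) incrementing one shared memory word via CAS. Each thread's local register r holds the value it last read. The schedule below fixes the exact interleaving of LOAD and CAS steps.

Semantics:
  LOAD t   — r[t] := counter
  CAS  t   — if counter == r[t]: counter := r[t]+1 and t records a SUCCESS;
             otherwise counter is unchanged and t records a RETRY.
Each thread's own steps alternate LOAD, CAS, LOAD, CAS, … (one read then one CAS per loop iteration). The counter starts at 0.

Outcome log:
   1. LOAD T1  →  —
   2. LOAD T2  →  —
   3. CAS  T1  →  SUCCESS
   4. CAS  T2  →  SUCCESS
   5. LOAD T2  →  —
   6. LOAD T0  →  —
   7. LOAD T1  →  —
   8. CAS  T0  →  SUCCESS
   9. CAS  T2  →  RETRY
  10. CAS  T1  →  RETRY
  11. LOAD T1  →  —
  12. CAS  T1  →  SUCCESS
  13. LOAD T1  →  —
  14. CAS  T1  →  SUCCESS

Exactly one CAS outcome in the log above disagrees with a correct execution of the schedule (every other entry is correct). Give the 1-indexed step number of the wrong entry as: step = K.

step = 4

Re-executing:
   1) LOAD T1:  M=0  r_T1=0
   2) LOAD T2:  M=0  r_T2=0
   3) CAS  T1:  M=1  r_T1=0 ✓
   4) CAS  T2:  M=1  r_T2=0 ✗
   5) LOAD T2:  M=1  r_T2=1
   6) LOAD T0:  M=1  r_T0=1
   7) LOAD T1:  M=1  r_T1=1
   8) CAS  T0:  M=2  r_T0=1 ✓
   9) CAS  T2:  M=2  r_T2=1 ✗
  10) CAS  T1:  M=2  r_T1=1 ✗
  11) LOAD T1:  M=2  r_T1=2
  12) CAS  T1:  M=3  r_T1=2 ✓
  13) LOAD T1:  M=3  r_T1=3
  14) CAS  T1:  M=4  r_T1=3 ✓
Mismatch at 4.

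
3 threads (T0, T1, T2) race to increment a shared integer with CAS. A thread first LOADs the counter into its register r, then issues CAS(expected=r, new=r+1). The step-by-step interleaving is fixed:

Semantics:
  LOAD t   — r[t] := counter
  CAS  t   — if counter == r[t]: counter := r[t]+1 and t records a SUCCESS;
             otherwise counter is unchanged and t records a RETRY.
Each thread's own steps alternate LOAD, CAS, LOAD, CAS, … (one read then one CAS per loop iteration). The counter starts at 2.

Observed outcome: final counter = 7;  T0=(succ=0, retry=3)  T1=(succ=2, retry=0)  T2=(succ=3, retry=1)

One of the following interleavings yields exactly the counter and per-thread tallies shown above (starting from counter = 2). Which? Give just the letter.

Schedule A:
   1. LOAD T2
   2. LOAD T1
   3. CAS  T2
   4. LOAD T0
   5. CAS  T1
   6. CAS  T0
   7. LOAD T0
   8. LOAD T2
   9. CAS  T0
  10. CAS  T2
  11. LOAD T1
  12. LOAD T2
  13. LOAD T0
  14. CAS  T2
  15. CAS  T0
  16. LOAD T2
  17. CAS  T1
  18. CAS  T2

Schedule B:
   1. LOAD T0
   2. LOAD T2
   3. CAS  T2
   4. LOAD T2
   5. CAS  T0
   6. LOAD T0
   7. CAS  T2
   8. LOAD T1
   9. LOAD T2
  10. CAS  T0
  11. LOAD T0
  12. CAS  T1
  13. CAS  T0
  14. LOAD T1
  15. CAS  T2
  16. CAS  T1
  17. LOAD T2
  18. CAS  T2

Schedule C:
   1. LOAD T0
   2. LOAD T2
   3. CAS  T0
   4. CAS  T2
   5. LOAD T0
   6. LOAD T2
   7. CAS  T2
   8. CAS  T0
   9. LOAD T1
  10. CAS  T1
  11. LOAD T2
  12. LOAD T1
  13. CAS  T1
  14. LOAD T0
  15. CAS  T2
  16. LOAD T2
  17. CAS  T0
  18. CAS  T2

Simulating candidate B:
#1 T0 reads 2
#2 T2 reads 2
#3 T2 CAS(2→3) writes; counter now 3
#4 T2 reads 3
#5 T0 CAS(2→3) fails; counter now 3
#6 T0 reads 3
#7 T2 CAS(3→4) writes; counter now 4
#8 T1 reads 4
#9 T2 reads 4
#10 T0 CAS(3→4) fails; counter now 4
#11 T0 reads 4
#12 T1 CAS(4→5) writes; counter now 5
#13 T0 CAS(4→5) fails; counter now 5
#14 T1 reads 5
#15 T2 CAS(4→5) fails; counter now 5
#16 T1 CAS(5→6) writes; counter now 6
#17 T2 reads 6
#18 T2 CAS(6→7) writes; counter now 7

B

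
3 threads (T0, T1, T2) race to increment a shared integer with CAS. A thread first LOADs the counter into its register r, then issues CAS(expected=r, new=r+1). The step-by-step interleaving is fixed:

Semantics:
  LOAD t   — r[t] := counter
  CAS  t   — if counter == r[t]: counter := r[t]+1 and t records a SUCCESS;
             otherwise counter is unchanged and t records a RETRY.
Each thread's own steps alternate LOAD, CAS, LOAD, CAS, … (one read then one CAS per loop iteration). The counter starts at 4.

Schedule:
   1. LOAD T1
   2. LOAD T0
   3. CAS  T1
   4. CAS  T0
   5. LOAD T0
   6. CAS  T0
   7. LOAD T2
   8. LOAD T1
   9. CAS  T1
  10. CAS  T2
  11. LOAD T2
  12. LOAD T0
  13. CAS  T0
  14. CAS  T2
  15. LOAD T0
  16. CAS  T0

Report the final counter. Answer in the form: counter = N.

1. LOAD T1 → mem=4 r[T1]=4 [LOAD]
2. LOAD T0 → mem=4 r[T0]=4 [LOAD]
3. CAS T1 → mem=5 r[T1]=4 [OK]
4. CAS T0 → mem=5 r[T0]=4 [RETRY]
5. LOAD T0 → mem=5 r[T0]=5 [LOAD]
6. CAS T0 → mem=6 r[T0]=5 [OK]
7. LOAD T2 → mem=6 r[T2]=6 [LOAD]
8. LOAD T1 → mem=6 r[T1]=6 [LOAD]
9. CAS T1 → mem=7 r[T1]=6 [OK]
10. CAS T2 → mem=7 r[T2]=6 [RETRY]
11. LOAD T2 → mem=7 r[T2]=7 [LOAD]
12. LOAD T0 → mem=7 r[T0]=7 [LOAD]
13. CAS T0 → mem=8 r[T0]=7 [OK]
14. CAS T2 → mem=8 r[T2]=7 [RETRY]
15. LOAD T0 → mem=8 r[T0]=8 [LOAD]
16. CAS T0 → mem=9 r[T0]=8 [OK]

counter = 9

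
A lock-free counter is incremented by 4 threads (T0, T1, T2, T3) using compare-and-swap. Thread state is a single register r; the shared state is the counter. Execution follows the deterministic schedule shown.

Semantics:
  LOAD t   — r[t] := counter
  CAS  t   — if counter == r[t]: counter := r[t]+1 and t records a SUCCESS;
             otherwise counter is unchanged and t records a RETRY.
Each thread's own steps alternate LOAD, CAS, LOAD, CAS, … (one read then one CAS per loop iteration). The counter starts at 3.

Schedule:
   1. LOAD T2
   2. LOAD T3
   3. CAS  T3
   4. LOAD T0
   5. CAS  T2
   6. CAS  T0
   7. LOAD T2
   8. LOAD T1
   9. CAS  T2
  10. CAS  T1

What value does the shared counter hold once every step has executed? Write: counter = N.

counter = 6

T2 LOAD — after: cnt=3, r=3 — load
T3 LOAD — after: cnt=3, r=3 — load
T3 CAS — after: cnt=4, r=3 — ok
T0 LOAD — after: cnt=4, r=4 — load
T2 CAS — after: cnt=4, r=3 — retry
T0 CAS — after: cnt=5, r=4 — ok
T2 LOAD — after: cnt=5, r=5 — load
T1 LOAD — after: cnt=5, r=5 — load
T2 CAS — after: cnt=6, r=5 — ok
T1 CAS — after: cnt=6, r=5 — retry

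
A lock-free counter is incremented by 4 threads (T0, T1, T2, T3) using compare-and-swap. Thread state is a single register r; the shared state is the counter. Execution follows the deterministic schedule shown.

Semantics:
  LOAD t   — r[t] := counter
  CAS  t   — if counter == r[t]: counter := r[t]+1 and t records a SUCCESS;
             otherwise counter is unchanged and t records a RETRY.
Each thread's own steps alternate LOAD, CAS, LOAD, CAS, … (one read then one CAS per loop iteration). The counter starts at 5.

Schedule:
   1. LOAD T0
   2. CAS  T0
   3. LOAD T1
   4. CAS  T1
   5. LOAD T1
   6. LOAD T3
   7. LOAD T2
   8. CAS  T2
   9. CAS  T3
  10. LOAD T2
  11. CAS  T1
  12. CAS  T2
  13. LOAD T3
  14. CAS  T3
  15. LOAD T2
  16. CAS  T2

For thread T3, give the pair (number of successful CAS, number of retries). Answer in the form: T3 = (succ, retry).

T3 = (1, 1)

[1] T0.load  rd  (counter 5, T0.r 5)
[2] T0.cas  hit  (counter 6, T0.r 5)
[3] T1.load  rd  (counter 6, T1.r 6)
[4] T1.cas  hit  (counter 7, T1.r 6)
[5] T1.load  rd  (counter 7, T1.r 7)
[6] T3.load  rd  (counter 7, T3.r 7)
[7] T2.load  rd  (counter 7, T2.r 7)
[8] T2.cas  hit  (counter 8, T2.r 7)
[9] T3.cas  miss  (counter 8, T3.r 7)
[10] T2.load  rd  (counter 8, T2.r 8)
[11] T1.cas  miss  (counter 8, T1.r 7)
[12] T2.cas  hit  (counter 9, T2.r 8)
[13] T3.load  rd  (counter 9, T3.r 9)
[14] T3.cas  hit  (counter 10, T3.r 9)
[15] T2.load  rd  (counter 10, T2.r 10)
[16] T2.cas  hit  (counter 11, T2.r 10)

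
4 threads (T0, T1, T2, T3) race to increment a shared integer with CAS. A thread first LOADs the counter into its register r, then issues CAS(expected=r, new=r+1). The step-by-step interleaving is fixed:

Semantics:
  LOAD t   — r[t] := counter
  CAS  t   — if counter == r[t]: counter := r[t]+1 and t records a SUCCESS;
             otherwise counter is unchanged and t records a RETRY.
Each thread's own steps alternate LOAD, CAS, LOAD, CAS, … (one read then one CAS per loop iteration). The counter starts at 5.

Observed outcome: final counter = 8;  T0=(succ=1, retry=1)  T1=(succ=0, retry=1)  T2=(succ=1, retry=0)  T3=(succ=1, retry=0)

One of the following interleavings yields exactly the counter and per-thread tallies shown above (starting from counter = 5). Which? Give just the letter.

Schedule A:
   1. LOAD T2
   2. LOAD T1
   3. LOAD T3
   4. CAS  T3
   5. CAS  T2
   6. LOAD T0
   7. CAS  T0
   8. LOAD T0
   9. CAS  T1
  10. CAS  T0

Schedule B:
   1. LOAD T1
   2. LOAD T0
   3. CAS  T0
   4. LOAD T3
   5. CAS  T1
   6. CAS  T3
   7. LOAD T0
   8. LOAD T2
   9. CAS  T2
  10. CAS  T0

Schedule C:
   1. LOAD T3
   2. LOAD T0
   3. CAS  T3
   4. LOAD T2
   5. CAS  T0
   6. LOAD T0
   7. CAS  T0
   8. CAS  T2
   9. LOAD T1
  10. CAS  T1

B

Simulating candidate B:
step 1: T1 LOAD ⇒ load; ctr=5 reg=5
step 2: T0 LOAD ⇒ load; ctr=5 reg=5
step 3: T0 CAS ⇒ ok; ctr=6 reg=5
step 4: T3 LOAD ⇒ load; ctr=6 reg=6
step 5: T1 CAS ⇒ retry; ctr=6 reg=5
step 6: T3 CAS ⇒ ok; ctr=7 reg=6
step 7: T0 LOAD ⇒ load; ctr=7 reg=7
step 8: T2 LOAD ⇒ load; ctr=7 reg=7
step 9: T2 CAS ⇒ ok; ctr=8 reg=7
step 10: T0 CAS ⇒ retry; ctr=8 reg=7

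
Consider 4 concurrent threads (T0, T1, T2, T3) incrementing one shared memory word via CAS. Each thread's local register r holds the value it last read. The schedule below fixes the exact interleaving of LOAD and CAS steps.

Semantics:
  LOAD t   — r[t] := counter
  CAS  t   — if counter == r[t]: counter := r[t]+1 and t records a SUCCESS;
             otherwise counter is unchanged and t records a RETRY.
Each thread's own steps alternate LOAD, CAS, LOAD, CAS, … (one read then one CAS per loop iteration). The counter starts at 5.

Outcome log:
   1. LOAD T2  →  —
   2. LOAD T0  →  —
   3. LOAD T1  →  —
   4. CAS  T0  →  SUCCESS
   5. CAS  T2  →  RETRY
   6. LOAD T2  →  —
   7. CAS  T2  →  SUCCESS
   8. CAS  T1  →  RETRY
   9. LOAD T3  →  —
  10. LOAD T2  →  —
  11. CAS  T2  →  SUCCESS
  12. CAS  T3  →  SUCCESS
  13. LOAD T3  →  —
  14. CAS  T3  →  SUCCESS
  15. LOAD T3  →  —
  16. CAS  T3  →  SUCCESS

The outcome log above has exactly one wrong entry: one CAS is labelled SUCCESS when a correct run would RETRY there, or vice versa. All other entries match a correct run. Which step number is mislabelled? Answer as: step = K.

Re-executing:
step 1: T2 LOAD ⇒ load; ctr=5 reg=5
step 2: T0 LOAD ⇒ load; ctr=5 reg=5
step 3: T1 LOAD ⇒ load; ctr=5 reg=5
step 4: T0 CAS ⇒ ok; ctr=6 reg=5
step 5: T2 CAS ⇒ retry; ctr=6 reg=5
step 6: T2 LOAD ⇒ load; ctr=6 reg=6
step 7: T2 CAS ⇒ ok; ctr=7 reg=6
step 8: T1 CAS ⇒ retry; ctr=7 reg=5
step 9: T3 LOAD ⇒ load; ctr=7 reg=7
step 10: T2 LOAD ⇒ load; ctr=7 reg=7
step 11: T2 CAS ⇒ ok; ctr=8 reg=7
step 12: T3 CAS ⇒ retry; ctr=8 reg=7
step 13: T3 LOAD ⇒ load; ctr=8 reg=8
step 14: T3 CAS ⇒ ok; ctr=9 reg=8
step 15: T3 LOAD ⇒ load; ctr=9 reg=9
step 16: T3 CAS ⇒ ok; ctr=10 reg=9
Log disagrees first at step 12.

step = 12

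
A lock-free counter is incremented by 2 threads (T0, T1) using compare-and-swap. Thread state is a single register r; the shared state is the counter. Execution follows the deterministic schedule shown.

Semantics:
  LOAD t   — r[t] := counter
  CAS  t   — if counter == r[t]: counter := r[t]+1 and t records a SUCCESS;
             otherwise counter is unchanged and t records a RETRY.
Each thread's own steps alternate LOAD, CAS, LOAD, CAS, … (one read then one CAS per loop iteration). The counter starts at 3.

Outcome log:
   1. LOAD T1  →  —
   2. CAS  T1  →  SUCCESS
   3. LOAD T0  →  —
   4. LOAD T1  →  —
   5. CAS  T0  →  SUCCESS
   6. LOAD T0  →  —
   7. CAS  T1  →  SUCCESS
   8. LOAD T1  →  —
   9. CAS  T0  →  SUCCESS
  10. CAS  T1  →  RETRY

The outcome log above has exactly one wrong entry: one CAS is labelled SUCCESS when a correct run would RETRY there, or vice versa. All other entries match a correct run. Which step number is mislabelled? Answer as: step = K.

Correct run:
1. LOAD T1 → mem=3 r[T1]=3 [LOAD]
2. CAS T1 → mem=4 r[T1]=3 [OK]
3. LOAD T0 → mem=4 r[T0]=4 [LOAD]
4. LOAD T1 → mem=4 r[T1]=4 [LOAD]
5. CAS T0 → mem=5 r[T0]=4 [OK]
6. LOAD T0 → mem=5 r[T0]=5 [LOAD]
7. CAS T1 → mem=5 r[T1]=4 [RETRY]
8. LOAD T1 → mem=5 r[T1]=5 [LOAD]
9. CAS T0 → mem=6 r[T0]=5 [OK]
10. CAS T1 → mem=6 r[T1]=5 [RETRY]
Log disagrees first at step 7.

step = 7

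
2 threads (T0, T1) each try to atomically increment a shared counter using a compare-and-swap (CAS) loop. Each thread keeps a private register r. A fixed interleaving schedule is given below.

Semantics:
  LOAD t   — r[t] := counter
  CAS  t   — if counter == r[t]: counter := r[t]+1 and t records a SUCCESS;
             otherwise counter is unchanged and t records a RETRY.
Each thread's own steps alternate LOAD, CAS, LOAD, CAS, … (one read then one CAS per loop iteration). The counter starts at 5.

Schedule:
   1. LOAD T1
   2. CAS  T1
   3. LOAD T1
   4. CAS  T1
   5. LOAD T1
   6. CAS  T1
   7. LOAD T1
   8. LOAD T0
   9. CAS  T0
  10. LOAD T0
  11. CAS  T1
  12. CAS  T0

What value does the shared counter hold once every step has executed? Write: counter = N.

counter = 10

T1 LOAD — after: cnt=5, r=5 — load
T1 CAS — after: cnt=6, r=5 — ok
T1 LOAD — after: cnt=6, r=6 — load
T1 CAS — after: cnt=7, r=6 — ok
T1 LOAD — after: cnt=7, r=7 — load
T1 CAS — after: cnt=8, r=7 — ok
T1 LOAD — after: cnt=8, r=8 — load
T0 LOAD — after: cnt=8, r=8 — load
T0 CAS — after: cnt=9, r=8 — ok
T0 LOAD — after: cnt=9, r=9 — load
T1 CAS — after: cnt=9, r=8 — retry
T0 CAS — after: cnt=10, r=9 — ok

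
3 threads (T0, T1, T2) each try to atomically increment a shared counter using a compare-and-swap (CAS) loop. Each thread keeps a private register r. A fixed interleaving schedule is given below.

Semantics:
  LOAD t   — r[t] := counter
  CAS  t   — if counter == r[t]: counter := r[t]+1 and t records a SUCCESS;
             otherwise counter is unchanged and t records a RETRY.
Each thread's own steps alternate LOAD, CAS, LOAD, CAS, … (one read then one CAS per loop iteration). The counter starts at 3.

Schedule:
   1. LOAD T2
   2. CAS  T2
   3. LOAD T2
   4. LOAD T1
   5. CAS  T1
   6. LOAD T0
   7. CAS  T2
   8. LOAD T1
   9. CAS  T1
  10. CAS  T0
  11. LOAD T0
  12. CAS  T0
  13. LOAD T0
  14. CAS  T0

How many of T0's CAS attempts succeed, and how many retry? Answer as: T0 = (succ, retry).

[1] T2.load  rd  (counter 3, T2.r 3)
[2] T2.cas  hit  (counter 4, T2.r 3)
[3] T2.load  rd  (counter 4, T2.r 4)
[4] T1.load  rd  (counter 4, T1.r 4)
[5] T1.cas  hit  (counter 5, T1.r 4)
[6] T0.load  rd  (counter 5, T0.r 5)
[7] T2.cas  miss  (counter 5, T2.r 4)
[8] T1.load  rd  (counter 5, T1.r 5)
[9] T1.cas  hit  (counter 6, T1.r 5)
[10] T0.cas  miss  (counter 6, T0.r 5)
[11] T0.load  rd  (counter 6, T0.r 6)
[12] T0.cas  hit  (counter 7, T0.r 6)
[13] T0.load  rd  (counter 7, T0.r 7)
[14] T0.cas  hit  (counter 8, T0.r 7)

T0 = (2, 1)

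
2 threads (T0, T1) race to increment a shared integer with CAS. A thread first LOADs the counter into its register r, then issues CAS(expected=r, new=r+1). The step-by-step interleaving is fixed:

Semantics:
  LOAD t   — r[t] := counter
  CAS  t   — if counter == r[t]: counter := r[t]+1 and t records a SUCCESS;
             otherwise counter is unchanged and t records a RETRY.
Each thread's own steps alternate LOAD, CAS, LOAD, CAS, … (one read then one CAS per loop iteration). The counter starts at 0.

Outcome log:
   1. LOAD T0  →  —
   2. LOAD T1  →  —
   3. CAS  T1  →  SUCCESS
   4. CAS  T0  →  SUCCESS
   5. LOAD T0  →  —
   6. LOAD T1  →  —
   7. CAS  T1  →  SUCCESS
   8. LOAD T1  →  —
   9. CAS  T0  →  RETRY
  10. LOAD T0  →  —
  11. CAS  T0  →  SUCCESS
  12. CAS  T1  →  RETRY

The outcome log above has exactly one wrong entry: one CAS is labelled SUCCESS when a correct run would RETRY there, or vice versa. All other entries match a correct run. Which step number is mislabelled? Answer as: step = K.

Reference trace:
step 1: T0 LOAD ⇒ load; ctr=0 reg=0
step 2: T1 LOAD ⇒ load; ctr=0 reg=0
step 3: T1 CAS ⇒ ok; ctr=1 reg=0
step 4: T0 CAS ⇒ retry; ctr=1 reg=0
step 5: T0 LOAD ⇒ load; ctr=1 reg=1
step 6: T1 LOAD ⇒ load; ctr=1 reg=1
step 7: T1 CAS ⇒ ok; ctr=2 reg=1
step 8: T1 LOAD ⇒ load; ctr=2 reg=2
step 9: T0 CAS ⇒ retry; ctr=2 reg=1
step 10: T0 LOAD ⇒ load; ctr=2 reg=2
step 11: T0 CAS ⇒ ok; ctr=3 reg=2
step 12: T1 CAS ⇒ retry; ctr=3 reg=2
Log disagrees first at step 4.

step = 4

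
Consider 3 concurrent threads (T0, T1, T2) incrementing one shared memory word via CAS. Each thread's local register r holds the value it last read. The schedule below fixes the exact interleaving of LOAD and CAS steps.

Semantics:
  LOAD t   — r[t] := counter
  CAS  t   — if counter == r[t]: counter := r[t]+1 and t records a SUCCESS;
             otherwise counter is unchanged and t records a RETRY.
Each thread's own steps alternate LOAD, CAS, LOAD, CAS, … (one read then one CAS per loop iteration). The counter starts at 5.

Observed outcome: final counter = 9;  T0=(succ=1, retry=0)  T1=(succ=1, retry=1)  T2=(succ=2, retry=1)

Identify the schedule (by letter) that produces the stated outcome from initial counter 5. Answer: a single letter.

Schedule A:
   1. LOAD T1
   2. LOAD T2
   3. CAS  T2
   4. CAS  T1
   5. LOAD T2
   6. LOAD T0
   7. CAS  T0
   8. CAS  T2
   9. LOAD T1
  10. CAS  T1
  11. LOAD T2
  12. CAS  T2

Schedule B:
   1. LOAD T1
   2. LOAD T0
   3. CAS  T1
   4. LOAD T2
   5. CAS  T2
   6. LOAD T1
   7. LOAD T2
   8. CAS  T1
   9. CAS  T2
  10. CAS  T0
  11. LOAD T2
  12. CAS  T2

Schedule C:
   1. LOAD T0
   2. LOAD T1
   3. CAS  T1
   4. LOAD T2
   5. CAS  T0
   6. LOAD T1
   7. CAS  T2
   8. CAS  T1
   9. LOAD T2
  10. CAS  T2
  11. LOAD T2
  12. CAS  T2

Tracing schedule A:
#1 T1 reads 5
#2 T2 reads 5
#3 T2 CAS(5→6) writes; counter now 6
#4 T1 CAS(5→6) fails; counter now 6
#5 T2 reads 6
#6 T0 reads 6
#7 T0 CAS(6→7) writes; counter now 7
#8 T2 CAS(6→7) fails; counter now 7
#9 T1 reads 7
#10 T1 CAS(7→8) writes; counter now 8
#11 T2 reads 8
#12 T2 CAS(8→9) writes; counter now 9

A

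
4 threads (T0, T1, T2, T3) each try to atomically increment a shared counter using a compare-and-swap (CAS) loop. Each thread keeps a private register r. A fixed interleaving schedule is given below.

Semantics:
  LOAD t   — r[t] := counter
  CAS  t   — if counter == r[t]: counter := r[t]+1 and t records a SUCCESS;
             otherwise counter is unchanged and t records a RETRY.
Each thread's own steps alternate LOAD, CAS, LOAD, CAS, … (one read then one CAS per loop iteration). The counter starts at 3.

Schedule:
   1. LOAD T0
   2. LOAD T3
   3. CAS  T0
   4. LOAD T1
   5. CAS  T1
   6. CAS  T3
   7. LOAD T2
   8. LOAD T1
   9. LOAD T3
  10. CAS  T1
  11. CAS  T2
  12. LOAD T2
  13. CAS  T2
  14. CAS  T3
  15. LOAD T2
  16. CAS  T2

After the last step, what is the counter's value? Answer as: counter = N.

step 1: T0 LOAD ⇒ load; ctr=3 reg=3
step 2: T3 LOAD ⇒ load; ctr=3 reg=3
step 3: T0 CAS ⇒ ok; ctr=4 reg=3
step 4: T1 LOAD ⇒ load; ctr=4 reg=4
step 5: T1 CAS ⇒ ok; ctr=5 reg=4
step 6: T3 CAS ⇒ retry; ctr=5 reg=3
step 7: T2 LOAD ⇒ load; ctr=5 reg=5
step 8: T1 LOAD ⇒ load; ctr=5 reg=5
step 9: T3 LOAD ⇒ load; ctr=5 reg=5
step 10: T1 CAS ⇒ ok; ctr=6 reg=5
step 11: T2 CAS ⇒ retry; ctr=6 reg=5
step 12: T2 LOAD ⇒ load; ctr=6 reg=6
step 13: T2 CAS ⇒ ok; ctr=7 reg=6
step 14: T3 CAS ⇒ retry; ctr=7 reg=5
step 15: T2 LOAD ⇒ load; ctr=7 reg=7
step 16: T2 CAS ⇒ ok; ctr=8 reg=7

counter = 8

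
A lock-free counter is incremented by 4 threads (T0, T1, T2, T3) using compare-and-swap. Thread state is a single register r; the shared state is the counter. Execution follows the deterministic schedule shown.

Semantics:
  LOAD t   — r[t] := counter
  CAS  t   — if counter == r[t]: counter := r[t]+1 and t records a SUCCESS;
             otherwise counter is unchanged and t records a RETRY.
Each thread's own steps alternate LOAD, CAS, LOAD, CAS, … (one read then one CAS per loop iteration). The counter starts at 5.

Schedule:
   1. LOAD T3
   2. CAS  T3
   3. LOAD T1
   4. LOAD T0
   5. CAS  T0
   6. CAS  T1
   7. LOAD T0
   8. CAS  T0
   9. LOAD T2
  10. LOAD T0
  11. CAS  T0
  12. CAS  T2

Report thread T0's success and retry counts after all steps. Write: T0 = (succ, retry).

#1 T3 reads 5
#2 T3 CAS(5→6) writes; counter now 6
#3 T1 reads 6
#4 T0 reads 6
#5 T0 CAS(6→7) writes; counter now 7
#6 T1 CAS(6→7) fails; counter now 7
#7 T0 reads 7
#8 T0 CAS(7→8) writes; counter now 8
#9 T2 reads 8
#10 T0 reads 8
#11 T0 CAS(8→9) writes; counter now 9
#12 T2 CAS(8→9) fails; counter now 9

T0 = (3, 0)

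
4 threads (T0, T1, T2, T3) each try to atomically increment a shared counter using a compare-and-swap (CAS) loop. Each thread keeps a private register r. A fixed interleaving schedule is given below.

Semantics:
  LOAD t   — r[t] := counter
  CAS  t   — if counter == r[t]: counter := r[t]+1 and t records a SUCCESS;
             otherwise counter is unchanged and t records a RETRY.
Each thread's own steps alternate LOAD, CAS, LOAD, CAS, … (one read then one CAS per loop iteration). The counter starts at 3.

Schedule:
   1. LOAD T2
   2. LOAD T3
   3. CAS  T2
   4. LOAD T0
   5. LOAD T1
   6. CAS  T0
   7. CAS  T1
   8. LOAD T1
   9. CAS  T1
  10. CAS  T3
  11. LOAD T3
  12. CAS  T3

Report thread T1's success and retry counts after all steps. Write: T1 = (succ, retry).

[1] T2.load  rd  (counter 3, T2.r 3)
[2] T3.load  rd  (counter 3, T3.r 3)
[3] T2.cas  hit  (counter 4, T2.r 3)
[4] T0.load  rd  (counter 4, T0.r 4)
[5] T1.load  rd  (counter 4, T1.r 4)
[6] T0.cas  hit  (counter 5, T0.r 4)
[7] T1.cas  miss  (counter 5, T1.r 4)
[8] T1.load  rd  (counter 5, T1.r 5)
[9] T1.cas  hit  (counter 6, T1.r 5)
[10] T3.cas  miss  (counter 6, T3.r 3)
[11] T3.load  rd  (counter 6, T3.r 6)
[12] T3.cas  hit  (counter 7, T3.r 6)

T1 = (1, 1)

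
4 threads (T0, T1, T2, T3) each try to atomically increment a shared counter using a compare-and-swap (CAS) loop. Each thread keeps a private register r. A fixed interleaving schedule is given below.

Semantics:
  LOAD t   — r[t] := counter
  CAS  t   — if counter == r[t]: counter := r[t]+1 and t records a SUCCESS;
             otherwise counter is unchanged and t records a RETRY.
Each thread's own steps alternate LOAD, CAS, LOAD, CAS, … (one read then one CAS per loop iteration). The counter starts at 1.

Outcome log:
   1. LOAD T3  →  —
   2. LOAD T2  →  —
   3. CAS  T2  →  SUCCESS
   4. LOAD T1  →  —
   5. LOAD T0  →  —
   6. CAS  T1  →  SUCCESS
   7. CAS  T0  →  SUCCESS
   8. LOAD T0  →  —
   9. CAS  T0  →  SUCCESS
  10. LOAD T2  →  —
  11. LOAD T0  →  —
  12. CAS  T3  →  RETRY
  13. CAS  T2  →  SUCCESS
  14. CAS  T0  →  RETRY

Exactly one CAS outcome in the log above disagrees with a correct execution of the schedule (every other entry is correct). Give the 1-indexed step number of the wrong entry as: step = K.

step = 7

Reference trace:
#1 T3 reads 1
#2 T2 reads 1
#3 T2 CAS(1→2) writes; counter now 2
#4 T1 reads 2
#5 T0 reads 2
#6 T1 CAS(2→3) writes; counter now 3
#7 T0 CAS(2→3) fails; counter now 3
#8 T0 reads 3
#9 T0 CAS(3→4) writes; counter now 4
#10 T2 reads 4
#11 T0 reads 4
#12 T3 CAS(1→2) fails; counter now 4
#13 T2 CAS(4→5) writes; counter now 5
#14 T0 CAS(4→5) fails; counter now 5
Flip is step 7.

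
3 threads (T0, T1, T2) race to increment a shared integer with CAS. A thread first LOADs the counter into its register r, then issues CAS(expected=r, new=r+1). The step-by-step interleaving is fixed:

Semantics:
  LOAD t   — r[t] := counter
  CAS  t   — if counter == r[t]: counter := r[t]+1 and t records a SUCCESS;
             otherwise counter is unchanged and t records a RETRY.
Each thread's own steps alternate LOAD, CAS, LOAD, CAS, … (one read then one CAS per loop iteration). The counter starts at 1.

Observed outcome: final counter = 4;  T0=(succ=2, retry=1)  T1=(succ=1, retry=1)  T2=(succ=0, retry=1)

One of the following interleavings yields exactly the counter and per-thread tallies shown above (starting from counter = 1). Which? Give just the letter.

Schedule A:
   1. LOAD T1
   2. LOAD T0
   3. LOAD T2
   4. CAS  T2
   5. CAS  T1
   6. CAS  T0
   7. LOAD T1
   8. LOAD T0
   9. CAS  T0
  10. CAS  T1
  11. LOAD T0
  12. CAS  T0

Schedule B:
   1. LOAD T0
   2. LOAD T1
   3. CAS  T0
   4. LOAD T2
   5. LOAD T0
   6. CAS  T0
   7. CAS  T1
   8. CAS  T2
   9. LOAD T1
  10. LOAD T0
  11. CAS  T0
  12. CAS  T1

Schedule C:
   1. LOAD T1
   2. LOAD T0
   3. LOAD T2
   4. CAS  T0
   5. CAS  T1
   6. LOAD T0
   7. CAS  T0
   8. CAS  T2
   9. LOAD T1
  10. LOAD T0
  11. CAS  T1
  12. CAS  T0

C

Simulating candidate C:
T1 LOAD — after: cnt=1, r=1 — load
T0 LOAD — after: cnt=1, r=1 — load
T2 LOAD — after: cnt=1, r=1 — load
T0 CAS — after: cnt=2, r=1 — ok
T1 CAS — after: cnt=2, r=1 — retry
T0 LOAD — after: cnt=2, r=2 — load
T0 CAS — after: cnt=3, r=2 — ok
T2 CAS — after: cnt=3, r=1 — retry
T1 LOAD — after: cnt=3, r=3 — load
T0 LOAD — after: cnt=3, r=3 — load
T1 CAS — after: cnt=4, r=3 — ok
T0 CAS — after: cnt=4, r=3 — retry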